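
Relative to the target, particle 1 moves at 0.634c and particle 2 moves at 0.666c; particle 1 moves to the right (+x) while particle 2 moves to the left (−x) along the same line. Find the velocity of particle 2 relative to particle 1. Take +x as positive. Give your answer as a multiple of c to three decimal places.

-0.914c

β_A = 0.634, β_B = -0.666.
Transform to A's frame with the inverse velocity-addition law: u' = (u − v)/(1 − uv/c²), taking u = β_B and v = β_A.
u' = (-0.666 − 0.634) / (1 − (0.634)(-0.666)) = -1.3000/1.4222 = -0.9140.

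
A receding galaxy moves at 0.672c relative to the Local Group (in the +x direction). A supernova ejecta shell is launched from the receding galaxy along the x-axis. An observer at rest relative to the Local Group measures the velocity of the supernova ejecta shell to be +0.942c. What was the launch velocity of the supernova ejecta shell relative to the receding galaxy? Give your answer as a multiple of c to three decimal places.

+0.736c

Invert the composition law: u' = (u − v)/(1 − uv/c²).
u' = (0.942 − 0.672) / (1 − (0.942)(0.672)) = 0.2700/0.3670 = 0.7357.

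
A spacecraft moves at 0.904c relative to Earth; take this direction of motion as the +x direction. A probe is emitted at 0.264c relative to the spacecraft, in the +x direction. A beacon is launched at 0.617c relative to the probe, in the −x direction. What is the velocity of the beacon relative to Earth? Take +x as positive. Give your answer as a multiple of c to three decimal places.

Apply u = (u' + v)/(1 + u'v/c²) successively, working outward toward Earth.
Start: velocity of the spacecraft relative to Earth = 0.9040c.
Compose with the probe (u' = 0.264 in the spacecraft frame): u_1 = (0.264 + 0.904) / (1 + 0.264·0.904) = 1.1680/1.2387 = 0.9430.
Compose with the beacon (u' = -0.617 in the probe frame): u_2 = (-0.617 + 0.943) / (1 + (-0.617)·0.943) = 0.3260/0.4182 = 0.7794.

+0.779c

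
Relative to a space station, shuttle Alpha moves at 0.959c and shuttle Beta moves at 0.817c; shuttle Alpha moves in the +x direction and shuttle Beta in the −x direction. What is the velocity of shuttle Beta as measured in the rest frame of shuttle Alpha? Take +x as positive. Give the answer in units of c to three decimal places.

-0.996c

β_A = 0.959, β_B = -0.817.
Transform to A's frame with the inverse velocity-addition law: u' = (u − v)/(1 − uv/c²), taking u = β_B and v = β_A.
u' = (-0.817 − 0.959) / (1 − (0.959)(-0.817)) = -1.7760/1.7835 = -0.9958.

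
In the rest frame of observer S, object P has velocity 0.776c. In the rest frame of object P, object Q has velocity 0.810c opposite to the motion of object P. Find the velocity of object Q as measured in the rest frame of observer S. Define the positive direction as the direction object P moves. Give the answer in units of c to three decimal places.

-0.092c

With v = 0.776 and u' = -0.810 (in units of c),
u = (u' + v)/(1 + u'v/c²):
u = (-0.810 + 0.776) / (1 + (-0.810)·0.776) = -0.0340/0.3714 = -0.0915
(Galilean addition would give -0.034c.)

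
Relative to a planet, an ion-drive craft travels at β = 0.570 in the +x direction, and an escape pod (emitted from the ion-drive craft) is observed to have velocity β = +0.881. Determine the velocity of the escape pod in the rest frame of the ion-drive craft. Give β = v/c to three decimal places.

β = +0.625

Invert the composition law: u' = (u − v)/(1 − uv/c²).
u' = (0.881 − 0.570) / (1 − (0.881)(0.570)) = 0.3110/0.4978 = 0.6247.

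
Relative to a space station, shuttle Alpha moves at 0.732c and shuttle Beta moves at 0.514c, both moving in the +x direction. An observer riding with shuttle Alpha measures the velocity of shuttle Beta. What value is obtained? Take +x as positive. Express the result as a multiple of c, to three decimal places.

β_A = 0.732, β_B = 0.514.
Transform to A's frame with the inverse velocity-addition law: u' = (u − v)/(1 − uv/c²), taking u = β_B and v = β_A.
u' = (0.514 − 0.732) / (1 − (0.732)(0.514)) = -0.2180/0.6238 = -0.3495.

-0.349c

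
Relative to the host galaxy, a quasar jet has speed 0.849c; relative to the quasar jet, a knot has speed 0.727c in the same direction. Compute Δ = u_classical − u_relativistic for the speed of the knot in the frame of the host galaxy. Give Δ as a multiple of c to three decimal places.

Δ = 0.601c

Galilean: u_cl = 0.727 + 0.849 = 1.5760.
Relativistic: u_rel = (0.727 + 0.849) / (1 + 0.727·0.849) = 1.5760/1.6172 = 0.9745.
Δ = 1.5760 − 0.9745 = 0.6015.
(The classical prediction exceeds c; the relativistic result does not.)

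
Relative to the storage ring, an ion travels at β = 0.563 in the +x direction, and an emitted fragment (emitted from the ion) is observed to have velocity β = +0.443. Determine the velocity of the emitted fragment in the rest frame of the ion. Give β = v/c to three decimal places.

Invert the composition law: u' = (u − v)/(1 − uv/c²).
u' = (0.443 − 0.563) / (1 − (0.443)(0.563)) = -0.1200/0.7506 = -0.1599.

β = -0.160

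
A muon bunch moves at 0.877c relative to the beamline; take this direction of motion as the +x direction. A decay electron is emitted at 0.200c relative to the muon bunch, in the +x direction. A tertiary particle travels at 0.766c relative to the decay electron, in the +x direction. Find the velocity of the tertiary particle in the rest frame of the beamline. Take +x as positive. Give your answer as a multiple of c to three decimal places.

Apply u = (u' + v)/(1 + u'v/c²) successively, working outward toward the beamline.
Start: velocity of the muon bunch relative to the beamline = 0.8770c.
Compose with the decay electron (u' = 0.200 in the muon bunch frame): u_1 = (0.200 + 0.877) / (1 + 0.200·0.877) = 1.0770/1.1754 = 0.9163.
Compose with the tertiary particle (u' = 0.766 in the decay electron frame): u_2 = (0.766 + 0.916) / (1 + 0.766·0.916) = 1.6823/1.7019 = 0.9885.

0.988c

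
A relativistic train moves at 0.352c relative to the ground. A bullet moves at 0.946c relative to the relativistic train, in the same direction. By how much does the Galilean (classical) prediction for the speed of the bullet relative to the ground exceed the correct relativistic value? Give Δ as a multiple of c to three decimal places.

Galilean: u_cl = 0.946 + 0.352 = 1.2980.
Relativistic: u_rel = (0.946 + 0.352) / (1 + 0.946·0.352) = 1.2980/1.3330 = 0.9737.
Δ = 1.2980 − 0.9737 = 0.3243.
(The classical prediction exceeds c; the relativistic result does not.)

Δ = 0.324c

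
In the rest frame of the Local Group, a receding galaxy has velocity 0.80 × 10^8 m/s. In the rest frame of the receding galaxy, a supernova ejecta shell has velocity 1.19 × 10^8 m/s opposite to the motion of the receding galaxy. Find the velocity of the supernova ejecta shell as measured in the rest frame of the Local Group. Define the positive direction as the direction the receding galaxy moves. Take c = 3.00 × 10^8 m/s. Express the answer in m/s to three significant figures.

In units of c (dividing by 3.00 × 10^8 m/s): v = 0.267, u' = -0.397.
u = (u' + v)/(1 + u'v/c²):
u = (-0.397 + 0.267) / (1 + (-0.397)·0.267) = -0.1300/0.8942 = -0.1454
Converting back: u = -0.1454 × 3.00 × 10^8 m/s.

-4.36 × 10^7 m/s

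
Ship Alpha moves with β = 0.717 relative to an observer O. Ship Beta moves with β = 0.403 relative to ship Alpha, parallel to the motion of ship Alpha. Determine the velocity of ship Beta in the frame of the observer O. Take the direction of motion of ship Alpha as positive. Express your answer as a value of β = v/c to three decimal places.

With v = 0.717 and u' = 0.403 (in units of c),
u = (u' + v)/(1 + u'v/c²):
u = (0.403 + 0.717) / (1 + 0.403·0.717) = 1.1200/1.2890 = 0.8689

β = 0.869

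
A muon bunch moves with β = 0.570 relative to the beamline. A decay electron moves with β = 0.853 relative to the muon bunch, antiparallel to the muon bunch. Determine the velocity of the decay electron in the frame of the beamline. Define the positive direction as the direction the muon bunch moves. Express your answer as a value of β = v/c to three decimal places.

β = -0.551

With v = 0.570 and u' = -0.853 (in units of c),
u = (u' + v)/(1 + u'v/c²):
u = (-0.853 + 0.570) / (1 + (-0.853)·0.570) = -0.2830/0.5138 = -0.5508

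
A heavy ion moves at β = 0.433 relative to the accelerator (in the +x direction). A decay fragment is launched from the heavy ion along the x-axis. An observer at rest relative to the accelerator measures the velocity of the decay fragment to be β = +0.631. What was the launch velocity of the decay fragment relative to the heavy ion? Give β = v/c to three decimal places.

β = +0.272

Invert the composition law: u' = (u − v)/(1 − uv/c²).
u' = (0.631 − 0.433) / (1 − (0.631)(0.433)) = 0.1980/0.7268 = 0.2724.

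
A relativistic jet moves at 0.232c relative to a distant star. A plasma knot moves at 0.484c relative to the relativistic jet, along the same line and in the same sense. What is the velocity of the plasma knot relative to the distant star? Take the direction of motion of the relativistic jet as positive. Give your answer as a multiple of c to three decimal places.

With v = 0.232 and u' = 0.484 (in units of c),
u = (u' + v)/(1 + u'v/c²):
u = (0.484 + 0.232) / (1 + 0.484·0.232) = 0.7160/1.1123 = 0.6437

0.644c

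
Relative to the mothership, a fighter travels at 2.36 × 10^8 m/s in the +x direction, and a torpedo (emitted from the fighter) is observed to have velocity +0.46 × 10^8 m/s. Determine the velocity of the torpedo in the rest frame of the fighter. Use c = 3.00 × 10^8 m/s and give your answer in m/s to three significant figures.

v = 0.787c, u = 0.153c.
Invert the composition law: u' = (u − v)/(1 − uv/c²).
u' = (0.153 − 0.787) / (1 − (0.153)(0.787)) = -0.6333/0.8794 = -0.7202.
u' = -0.7202 × 3.00 × 10^8 m/s.

-2.16 × 10^8 m/s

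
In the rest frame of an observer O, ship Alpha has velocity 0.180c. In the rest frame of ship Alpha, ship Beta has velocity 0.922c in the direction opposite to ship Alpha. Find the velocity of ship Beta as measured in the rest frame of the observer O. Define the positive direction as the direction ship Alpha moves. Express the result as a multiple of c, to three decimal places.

With v = 0.180 and u' = -0.922 (in units of c),
u = (u' + v)/(1 + u'v/c²):
u = (-0.922 + 0.180) / (1 + (-0.922)·0.180) = -0.7420/0.8340 = -0.8896
(Galilean addition would give -0.742c.)

-0.890c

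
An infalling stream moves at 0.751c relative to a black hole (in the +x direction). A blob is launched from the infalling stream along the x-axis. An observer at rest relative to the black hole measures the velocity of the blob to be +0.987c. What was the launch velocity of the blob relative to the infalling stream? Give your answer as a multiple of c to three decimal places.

Invert the composition law: u' = (u − v)/(1 − uv/c²).
u' = (0.987 − 0.751) / (1 − (0.987)(0.751)) = 0.2360/0.2588 = 0.9120.

+0.912c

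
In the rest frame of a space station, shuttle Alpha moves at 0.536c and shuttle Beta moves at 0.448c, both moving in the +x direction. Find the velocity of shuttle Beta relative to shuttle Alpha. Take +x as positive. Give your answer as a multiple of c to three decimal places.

β_A = 0.536, β_B = 0.448.
Transform to A's frame with the inverse velocity-addition law: u' = (u − v)/(1 − uv/c²), taking u = β_B and v = β_A.
u' = (0.448 − 0.536) / (1 − (0.536)(0.448)) = -0.0880/0.7599 = -0.1158.

-0.116c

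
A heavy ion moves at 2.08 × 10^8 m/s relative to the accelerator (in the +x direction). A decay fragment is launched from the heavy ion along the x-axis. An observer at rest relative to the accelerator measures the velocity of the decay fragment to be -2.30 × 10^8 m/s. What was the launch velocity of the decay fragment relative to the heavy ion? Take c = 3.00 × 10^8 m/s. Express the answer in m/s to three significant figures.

-2.86 × 10^8 m/s

v = 0.693c, u = -0.767c.
Invert the composition law: u' = (u − v)/(1 − uv/c²).
u' = (-0.767 − 0.693) / (1 − (-0.767)(0.693)) = -1.4600/1.5316 = -0.9533.
u' = -0.9533 × 3.00 × 10^8 m/s.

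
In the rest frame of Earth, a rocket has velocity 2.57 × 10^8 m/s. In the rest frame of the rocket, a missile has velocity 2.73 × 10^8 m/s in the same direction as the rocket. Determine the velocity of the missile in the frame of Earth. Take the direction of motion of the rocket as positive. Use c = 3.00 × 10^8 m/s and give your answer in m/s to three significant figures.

In units of c (dividing by 3.00 × 10^8 m/s): v = 0.857, u' = 0.910.
u = (u' + v)/(1 + u'v/c²):
u = (0.910 + 0.857) / (1 + 0.910·0.857) = 1.7667/1.7796 = 0.9928
(Galilean addition would give +1.767c, exceeding c.)
Converting back: u = 0.9928 × 3.00 × 10^8 m/s.

2.98 × 10^8 m/s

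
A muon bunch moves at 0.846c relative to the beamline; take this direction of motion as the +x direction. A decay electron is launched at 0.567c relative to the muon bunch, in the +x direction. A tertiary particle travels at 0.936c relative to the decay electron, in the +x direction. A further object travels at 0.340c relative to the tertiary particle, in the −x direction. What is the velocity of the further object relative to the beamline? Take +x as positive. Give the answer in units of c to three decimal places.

Apply u = (u' + v)/(1 + u'v/c²) successively, working outward toward the beamline.
Start: velocity of the muon bunch relative to the beamline = 0.8460c.
Compose with the decay electron (u' = 0.567 in the muon bunch frame): u_1 = (0.567 + 0.846) / (1 + 0.567·0.846) = 1.4130/1.4797 = 0.9549.
Compose with the tertiary particle (u' = 0.936 in the decay electron frame): u_2 = (0.936 + 0.955) / (1 + 0.936·0.955) = 1.8909/1.8938 = 0.9985.
Compose with the further object (u' = -0.340 in the tertiary particle frame): u_3 = (-0.340 + 0.998) / (1 + (-0.340)·0.998) = 0.6585/0.6605 = 0.9969.

+0.997c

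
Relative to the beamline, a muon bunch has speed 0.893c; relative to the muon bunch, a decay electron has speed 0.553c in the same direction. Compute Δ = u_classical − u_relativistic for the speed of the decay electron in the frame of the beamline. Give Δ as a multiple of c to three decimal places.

Galilean: u_cl = 0.553 + 0.893 = 1.4460.
Relativistic: u_rel = (0.553 + 0.893) / (1 + 0.553·0.893) = 1.4460/1.4938 = 0.9680.
Δ = 1.4460 − 0.9680 = 0.4780.
(The classical prediction exceeds c; the relativistic result does not.)

Δ = 0.478c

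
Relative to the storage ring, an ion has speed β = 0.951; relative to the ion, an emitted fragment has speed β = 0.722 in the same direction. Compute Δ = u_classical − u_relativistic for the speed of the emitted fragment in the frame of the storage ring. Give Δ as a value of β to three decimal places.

Galilean: u_cl = 0.722 + 0.951 = 1.6730.
Relativistic: u_rel = (0.722 + 0.951) / (1 + 0.722·0.951) = 1.6730/1.6866 = 0.9919.
Δ = 1.6730 − 0.9919 = 0.6811.
(The classical prediction exceeds c; the relativistic result does not.)

Δ = 0.681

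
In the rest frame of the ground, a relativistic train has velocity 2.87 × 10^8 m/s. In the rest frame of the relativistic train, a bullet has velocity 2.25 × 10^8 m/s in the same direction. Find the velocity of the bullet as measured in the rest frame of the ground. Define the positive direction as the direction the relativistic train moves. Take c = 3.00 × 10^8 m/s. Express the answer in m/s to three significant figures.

In units of c (dividing by 3.00 × 10^8 m/s): v = 0.957, u' = 0.750.
u = (u' + v)/(1 + u'v/c²):
u = (0.750 + 0.957) / (1 + 0.750·0.957) = 1.7067/1.7175 = 0.9937
(Galilean addition would give +1.707c, exceeding c.)
Converting back: u = 0.9937 × 3.00 × 10^8 m/s.

2.98 × 10^8 m/s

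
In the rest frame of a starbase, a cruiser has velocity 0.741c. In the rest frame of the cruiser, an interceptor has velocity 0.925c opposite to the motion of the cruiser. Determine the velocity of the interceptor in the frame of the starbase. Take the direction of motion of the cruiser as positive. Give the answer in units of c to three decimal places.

With v = 0.741 and u' = -0.925 (in units of c),
u = (u' + v)/(1 + u'v/c²):
u = (-0.925 + 0.741) / (1 + (-0.925)·0.741) = -0.1840/0.3146 = -0.5849

-0.585c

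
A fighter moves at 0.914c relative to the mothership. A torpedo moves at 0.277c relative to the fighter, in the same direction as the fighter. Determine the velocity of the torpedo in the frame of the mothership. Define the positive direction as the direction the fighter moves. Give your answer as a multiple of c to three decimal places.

0.950c

With v = 0.914 and u' = 0.277 (in units of c),
u = (u' + v)/(1 + u'v/c²):
u = (0.277 + 0.914) / (1 + 0.277·0.914) = 1.1910/1.2532 = 0.9504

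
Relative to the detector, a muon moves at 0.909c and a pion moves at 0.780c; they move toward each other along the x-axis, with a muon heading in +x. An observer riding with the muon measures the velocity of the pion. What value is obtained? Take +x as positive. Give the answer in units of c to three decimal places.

β_A = 0.909, β_B = -0.780.
Transform to A's frame with the inverse velocity-addition law: u' = (u − v)/(1 − uv/c²), taking u = β_B and v = β_A.
u' = (-0.780 − 0.909) / (1 − (0.909)(-0.780)) = -1.6890/1.7090 = -0.9883.

-0.988c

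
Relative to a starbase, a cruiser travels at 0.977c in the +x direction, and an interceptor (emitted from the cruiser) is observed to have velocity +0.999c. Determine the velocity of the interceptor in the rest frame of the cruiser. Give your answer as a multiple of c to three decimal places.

+0.918c

Invert the composition law: u' = (u − v)/(1 − uv/c²).
u' = (0.999 − 0.977) / (1 − (0.999)(0.977)) = 0.0220/0.0240 = 0.9175.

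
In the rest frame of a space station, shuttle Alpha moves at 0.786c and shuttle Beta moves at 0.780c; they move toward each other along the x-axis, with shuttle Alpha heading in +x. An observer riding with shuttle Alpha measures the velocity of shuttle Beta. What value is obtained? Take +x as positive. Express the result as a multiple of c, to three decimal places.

β_A = 0.786, β_B = -0.780.
Transform to A's frame with the inverse velocity-addition law: u' = (u − v)/(1 − uv/c²), taking u = β_B and v = β_A.
u' = (-0.780 − 0.786) / (1 − (0.786)(-0.780)) = -1.5660/1.6131 = -0.9708.

-0.971c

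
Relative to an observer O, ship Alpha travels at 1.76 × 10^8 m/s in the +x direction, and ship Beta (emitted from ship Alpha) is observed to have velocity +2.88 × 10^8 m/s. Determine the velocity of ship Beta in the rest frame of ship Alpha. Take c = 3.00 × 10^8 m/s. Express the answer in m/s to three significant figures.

v = 0.587c, u = 0.960c.
Invert the composition law: u' = (u − v)/(1 − uv/c²).
u' = (0.960 − 0.587) / (1 − (0.960)(0.587)) = 0.3733/0.4368 = 0.8547.
u' = 0.8547 × 3.00 × 10^8 m/s.

+2.56 × 10^8 m/s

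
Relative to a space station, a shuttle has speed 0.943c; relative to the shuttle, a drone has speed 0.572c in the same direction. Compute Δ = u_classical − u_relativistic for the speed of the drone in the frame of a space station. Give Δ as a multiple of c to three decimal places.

Galilean: u_cl = 0.572 + 0.943 = 1.5150.
Relativistic: u_rel = (0.572 + 0.943) / (1 + 0.572·0.943) = 1.5150/1.5394 = 0.9842.
Δ = 1.5150 − 0.9842 = 0.5308.
(The classical prediction exceeds c; the relativistic result does not.)

Δ = 0.531c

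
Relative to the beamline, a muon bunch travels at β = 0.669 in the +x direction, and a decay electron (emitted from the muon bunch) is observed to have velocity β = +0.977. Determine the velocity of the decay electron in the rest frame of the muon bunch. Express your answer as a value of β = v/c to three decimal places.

β = +0.889

Invert the composition law: u' = (u − v)/(1 − uv/c²).
u' = (0.977 − 0.669) / (1 − (0.977)(0.669)) = 0.3080/0.3464 = 0.8892.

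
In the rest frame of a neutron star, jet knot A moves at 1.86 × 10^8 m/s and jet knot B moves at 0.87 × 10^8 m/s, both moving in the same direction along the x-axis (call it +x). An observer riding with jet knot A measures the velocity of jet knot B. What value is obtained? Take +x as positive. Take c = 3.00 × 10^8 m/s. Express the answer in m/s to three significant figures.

-1.21 × 10^8 m/s

β_A = 0.620, β_B = 0.290 (dividing each by c = 3.00 × 10^8 m/s).
Transform to A's frame with the inverse velocity-addition law: u' = (u − v)/(1 − uv/c²), taking u = β_B and v = β_A.
u' = (0.290 − 0.620) / (1 − (0.620)(0.290)) = -0.3300/0.8202 = -0.4023.
u' = -0.4023 × 3.00 × 10^8 m/s.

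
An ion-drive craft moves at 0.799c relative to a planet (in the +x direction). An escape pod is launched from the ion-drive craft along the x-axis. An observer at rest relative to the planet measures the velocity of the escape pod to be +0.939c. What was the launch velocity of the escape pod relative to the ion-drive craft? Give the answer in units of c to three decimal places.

Invert the composition law: u' = (u − v)/(1 − uv/c²).
u' = (0.939 − 0.799) / (1 − (0.939)(0.799)) = 0.1400/0.2497 = 0.5606.

+0.561c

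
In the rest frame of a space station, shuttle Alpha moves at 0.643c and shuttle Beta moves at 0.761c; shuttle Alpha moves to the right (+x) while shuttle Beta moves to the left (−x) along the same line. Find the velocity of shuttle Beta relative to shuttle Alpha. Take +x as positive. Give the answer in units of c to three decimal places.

β_A = 0.643, β_B = -0.761.
Transform to A's frame with the inverse velocity-addition law: u' = (u − v)/(1 − uv/c²), taking u = β_B and v = β_A.
u' = (-0.761 − 0.643) / (1 − (0.643)(-0.761)) = -1.4040/1.4893 = -0.9427.

-0.943c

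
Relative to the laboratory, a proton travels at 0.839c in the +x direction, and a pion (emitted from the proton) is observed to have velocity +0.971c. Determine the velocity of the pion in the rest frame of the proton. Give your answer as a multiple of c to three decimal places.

Invert the composition law: u' = (u − v)/(1 − uv/c²).
u' = (0.971 − 0.839) / (1 − (0.971)(0.839)) = 0.1320/0.1853 = 0.7122.

+0.712c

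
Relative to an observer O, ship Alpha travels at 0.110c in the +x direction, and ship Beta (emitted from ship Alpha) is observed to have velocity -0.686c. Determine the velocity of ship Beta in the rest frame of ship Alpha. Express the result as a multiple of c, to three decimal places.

-0.740c

Invert the composition law: u' = (u − v)/(1 − uv/c²).
u' = (-0.686 − 0.110) / (1 − (-0.686)(0.110)) = -0.7960/1.0755 = -0.7401.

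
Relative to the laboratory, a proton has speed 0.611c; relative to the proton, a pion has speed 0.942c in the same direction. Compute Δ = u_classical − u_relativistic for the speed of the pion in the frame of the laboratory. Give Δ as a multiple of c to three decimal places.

Δ = 0.567c

Galilean: u_cl = 0.942 + 0.611 = 1.5530.
Relativistic: u_rel = (0.942 + 0.611) / (1 + 0.942·0.611) = 1.5530/1.5756 = 0.9857.
Δ = 1.5530 − 0.9857 = 0.5673.
(The classical prediction exceeds c; the relativistic result does not.)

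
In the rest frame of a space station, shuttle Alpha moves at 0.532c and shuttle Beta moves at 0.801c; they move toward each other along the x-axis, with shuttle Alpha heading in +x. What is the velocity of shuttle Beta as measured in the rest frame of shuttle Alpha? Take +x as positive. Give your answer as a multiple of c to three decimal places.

β_A = 0.532, β_B = -0.801.
Transform to A's frame with the inverse velocity-addition law: u' = (u − v)/(1 − uv/c²), taking u = β_B and v = β_A.
u' = (-0.801 − 0.532) / (1 − (0.532)(-0.801)) = -1.3330/1.4261 = -0.9347.

-0.935c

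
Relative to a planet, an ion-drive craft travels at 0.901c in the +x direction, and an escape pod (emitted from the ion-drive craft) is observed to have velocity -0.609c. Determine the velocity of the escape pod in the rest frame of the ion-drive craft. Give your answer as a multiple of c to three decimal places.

Invert the composition law: u' = (u − v)/(1 − uv/c²).
u' = (-0.609 − 0.901) / (1 − (-0.609)(0.901)) = -1.5100/1.5487 = -0.9750.

-0.975c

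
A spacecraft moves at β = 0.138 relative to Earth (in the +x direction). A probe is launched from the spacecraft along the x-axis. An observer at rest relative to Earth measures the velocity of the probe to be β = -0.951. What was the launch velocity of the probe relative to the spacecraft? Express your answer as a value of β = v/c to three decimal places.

β = -0.963

Invert the composition law: u' = (u − v)/(1 − uv/c²).
u' = (-0.951 − 0.138) / (1 − (-0.951)(0.138)) = -1.0890/1.1312 = -0.9627.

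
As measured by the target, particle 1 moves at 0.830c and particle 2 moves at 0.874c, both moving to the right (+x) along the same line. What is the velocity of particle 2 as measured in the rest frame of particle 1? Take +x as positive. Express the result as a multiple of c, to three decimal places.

β_A = 0.830, β_B = 0.874.
Transform to A's frame with the inverse velocity-addition law: u' = (u − v)/(1 − uv/c²), taking u = β_B and v = β_A.
u' = (0.874 − 0.830) / (1 − (0.830)(0.874)) = 0.0440/0.2746 = 0.1602.

+0.160c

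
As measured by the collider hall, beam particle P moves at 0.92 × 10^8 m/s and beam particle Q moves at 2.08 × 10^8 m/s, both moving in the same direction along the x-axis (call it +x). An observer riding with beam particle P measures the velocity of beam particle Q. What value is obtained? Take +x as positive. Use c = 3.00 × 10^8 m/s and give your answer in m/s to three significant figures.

+1.47 × 10^8 m/s

β_A = 0.307, β_B = 0.693 (dividing each by c = 3.00 × 10^8 m/s).
Transform to A's frame with the inverse velocity-addition law: u' = (u − v)/(1 − uv/c²), taking u = β_B and v = β_A.
u' = (0.693 − 0.307) / (1 − (0.307)(0.693)) = 0.3867/0.7874 = 0.4911.
u' = 0.4911 × 3.00 × 10^8 m/s.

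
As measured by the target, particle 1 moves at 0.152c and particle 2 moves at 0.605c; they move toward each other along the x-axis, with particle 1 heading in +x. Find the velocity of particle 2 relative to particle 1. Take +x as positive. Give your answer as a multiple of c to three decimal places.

β_A = 0.152, β_B = -0.605.
Transform to A's frame with the inverse velocity-addition law: u' = (u − v)/(1 − uv/c²), taking u = β_B and v = β_A.
u' = (-0.605 − 0.152) / (1 − (0.152)(-0.605)) = -0.7570/1.0920 = -0.6932.

-0.693c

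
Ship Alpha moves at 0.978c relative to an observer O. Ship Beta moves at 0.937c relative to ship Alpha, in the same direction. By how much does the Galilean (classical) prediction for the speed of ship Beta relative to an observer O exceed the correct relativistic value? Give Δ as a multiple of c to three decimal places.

Galilean: u_cl = 0.937 + 0.978 = 1.9150.
Relativistic: u_rel = (0.937 + 0.978) / (1 + 0.937·0.978) = 1.9150/1.9164 = 0.9993.
Δ = 1.9150 − 0.9993 = 0.9157.
(The classical prediction exceeds c; the relativistic result does not.)

Δ = 0.916c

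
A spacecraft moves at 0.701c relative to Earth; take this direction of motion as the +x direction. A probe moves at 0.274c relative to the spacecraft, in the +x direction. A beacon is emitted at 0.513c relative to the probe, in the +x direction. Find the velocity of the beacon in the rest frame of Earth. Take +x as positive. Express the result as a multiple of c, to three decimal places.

Apply u = (u' + v)/(1 + u'v/c²) successively, working outward toward Earth.
Start: velocity of the spacecraft relative to Earth = 0.7010c.
Compose with the probe (u' = 0.274 in the spacecraft frame): u_1 = (0.274 + 0.701) / (1 + 0.274·0.701) = 0.9750/1.1921 = 0.8179.
Compose with the beacon (u' = 0.513 in the probe frame): u_2 = (0.513 + 0.818) / (1 + 0.513·0.818) = 1.3309/1.4196 = 0.9375.

0.938c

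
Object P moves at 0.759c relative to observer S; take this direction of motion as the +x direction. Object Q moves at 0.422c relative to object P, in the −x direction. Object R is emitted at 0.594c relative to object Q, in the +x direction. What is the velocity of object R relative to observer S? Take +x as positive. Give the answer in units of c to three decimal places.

Apply u = (u' + v)/(1 + u'v/c²) successively, working outward toward observer S.
Start: velocity of object P relative to observer S = 0.7590c.
Compose with object Q (u' = -0.422 in object P frame): u_1 = (-0.422 + 0.759) / (1 + (-0.422)·0.759) = 0.3370/0.6797 = 0.4958.
Compose with object R (u' = 0.594 in object Q frame): u_2 = (0.594 + 0.496) / (1 + 0.594·0.496) = 1.0898/1.2945 = 0.8419.

+0.842c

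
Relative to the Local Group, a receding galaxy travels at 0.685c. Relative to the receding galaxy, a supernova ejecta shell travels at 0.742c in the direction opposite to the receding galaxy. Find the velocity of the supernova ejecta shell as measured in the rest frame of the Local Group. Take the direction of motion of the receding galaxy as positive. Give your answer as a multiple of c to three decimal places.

With v = 0.685 and u' = -0.742 (in units of c),
u = (u' + v)/(1 + u'v/c²):
u = (-0.742 + 0.685) / (1 + (-0.742)·0.685) = -0.0570/0.4917 = -0.1159
(Galilean addition would give -0.057c.)

-0.116c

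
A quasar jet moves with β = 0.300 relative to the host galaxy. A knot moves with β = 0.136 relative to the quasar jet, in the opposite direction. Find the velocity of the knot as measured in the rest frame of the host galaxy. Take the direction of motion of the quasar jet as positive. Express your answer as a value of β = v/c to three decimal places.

With v = 0.300 and u' = -0.136 (in units of c),
u = (u' + v)/(1 + u'v/c²):
u = (-0.136 + 0.300) / (1 + (-0.136)·0.300) = 0.1640/0.9592 = 0.1710
(Galilean addition would give +0.164c.)

β = +0.171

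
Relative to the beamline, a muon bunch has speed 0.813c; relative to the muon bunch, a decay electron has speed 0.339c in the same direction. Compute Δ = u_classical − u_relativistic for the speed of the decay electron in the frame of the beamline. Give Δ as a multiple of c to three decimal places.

Galilean: u_cl = 0.339 + 0.813 = 1.1520.
Relativistic: u_rel = (0.339 + 0.813) / (1 + 0.339·0.813) = 1.1520/1.2756 = 0.9031.
Δ = 1.1520 − 0.9031 = 0.2489.
(The classical prediction exceeds c; the relativistic result does not.)

Δ = 0.249c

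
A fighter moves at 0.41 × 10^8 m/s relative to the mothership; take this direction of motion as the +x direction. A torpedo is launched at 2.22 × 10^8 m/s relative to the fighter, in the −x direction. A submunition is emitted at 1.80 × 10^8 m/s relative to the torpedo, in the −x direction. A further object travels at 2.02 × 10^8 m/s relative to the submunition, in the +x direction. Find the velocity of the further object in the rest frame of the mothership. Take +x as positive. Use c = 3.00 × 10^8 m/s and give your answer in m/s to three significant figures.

Apply u = (u' + v)/(1 + u'v/c²) successively, working outward toward the mothership.
(Dividing each given speed by c = 3.00 × 10^8 m/s to work in units of c.)
Start: velocity of the fighter relative to the mothership = 0.1367c.
Compose with the torpedo (u' = -0.740 in the fighter frame): u_1 = (-0.740 + 0.137) / (1 + (-0.740)·0.137) = -0.6033/0.8989 = -0.6712.
Compose with the submunition (u' = -0.600 in the torpedo frame): u_2 = (-0.600 + (-0.671)) / (1 + (-0.600)·(-0.671)) = -1.2712/1.4027 = -0.9062.
Compose with the further object (u' = 0.673 in the submunition frame): u_3 = (0.673 + (-0.906)) / (1 + 0.673·(-0.906)) = -0.2329/0.3898 = -0.5975.
So u = -0.5975 × 3.00 × 10^8 m/s.

-1.79 × 10^8 m/s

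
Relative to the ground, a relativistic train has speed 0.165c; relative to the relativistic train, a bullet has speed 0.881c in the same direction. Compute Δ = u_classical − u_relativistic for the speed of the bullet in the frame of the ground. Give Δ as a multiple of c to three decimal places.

Δ = 0.133c

Galilean: u_cl = 0.881 + 0.165 = 1.0460.
Relativistic: u_rel = (0.881 + 0.165) / (1 + 0.881·0.165) = 1.0460/1.1454 = 0.9132.
Δ = 1.0460 − 0.9132 = 0.1328.
(The classical prediction exceeds c; the relativistic result does not.)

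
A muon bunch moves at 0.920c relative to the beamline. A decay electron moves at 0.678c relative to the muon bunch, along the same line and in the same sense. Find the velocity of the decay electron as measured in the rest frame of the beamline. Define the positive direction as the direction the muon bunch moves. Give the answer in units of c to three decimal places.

With v = 0.920 and u' = 0.678 (in units of c),
u = (u' + v)/(1 + u'v/c²):
u = (0.678 + 0.920) / (1 + 0.678·0.920) = 1.5980/1.6238 = 0.9841
(Galilean addition would give +1.598c, exceeding c.)

0.984c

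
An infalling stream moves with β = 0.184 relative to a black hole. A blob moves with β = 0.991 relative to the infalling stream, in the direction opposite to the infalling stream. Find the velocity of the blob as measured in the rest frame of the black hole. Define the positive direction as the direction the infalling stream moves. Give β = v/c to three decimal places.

With v = 0.184 and u' = -0.991 (in units of c),
u = (u' + v)/(1 + u'v/c²):
u = (-0.991 + 0.184) / (1 + (-0.991)·0.184) = -0.8070/0.8177 = -0.9870

β = -0.987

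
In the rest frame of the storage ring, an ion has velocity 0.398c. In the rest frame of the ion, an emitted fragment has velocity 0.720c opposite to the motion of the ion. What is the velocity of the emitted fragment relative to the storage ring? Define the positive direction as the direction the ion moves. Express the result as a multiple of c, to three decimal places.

-0.451c

With v = 0.398 and u' = -0.720 (in units of c),
u = (u' + v)/(1 + u'v/c²):
u = (-0.720 + 0.398) / (1 + (-0.720)·0.398) = -0.3220/0.7134 = -0.4513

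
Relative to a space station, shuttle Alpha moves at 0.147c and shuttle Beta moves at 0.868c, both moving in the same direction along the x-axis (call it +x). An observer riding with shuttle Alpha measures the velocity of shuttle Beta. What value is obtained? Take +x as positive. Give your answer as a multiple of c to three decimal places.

β_A = 0.147, β_B = 0.868.
Transform to A's frame with the inverse velocity-addition law: u' = (u − v)/(1 − uv/c²), taking u = β_B and v = β_A.
u' = (0.868 − 0.147) / (1 − (0.147)(0.868)) = 0.7210/0.8724 = 0.8265.

+0.826c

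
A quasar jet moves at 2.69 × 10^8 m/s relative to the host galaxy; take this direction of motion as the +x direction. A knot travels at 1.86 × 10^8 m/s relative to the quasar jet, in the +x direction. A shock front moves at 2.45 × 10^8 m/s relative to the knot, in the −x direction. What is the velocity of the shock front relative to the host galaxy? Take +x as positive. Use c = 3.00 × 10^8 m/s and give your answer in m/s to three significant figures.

Apply u = (u' + v)/(1 + u'v/c²) successively, working outward toward the host galaxy.
(Dividing each given speed by c = 3.00 × 10^8 m/s to work in units of c.)
Start: velocity of the quasar jet relative to the host galaxy = 0.8967c.
Compose with the knot (u' = 0.620 in the quasar jet frame): u_1 = (0.620 + 0.897) / (1 + 0.620·0.897) = 1.5167/1.5559 = 0.9748.
Compose with the shock front (u' = -0.817 in the knot frame): u_2 = (-0.817 + 0.975) / (1 + (-0.817)·0.975) = 0.1581/0.2039 = 0.7752.
So u = 0.7752 × 3.00 × 10^8 m/s.

+2.33 × 10^8 m/s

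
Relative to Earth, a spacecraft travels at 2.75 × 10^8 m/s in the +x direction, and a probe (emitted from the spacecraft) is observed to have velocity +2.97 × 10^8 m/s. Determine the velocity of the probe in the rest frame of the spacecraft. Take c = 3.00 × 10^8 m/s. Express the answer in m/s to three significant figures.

+2.38 × 10^8 m/s

v = 0.917c, u = 0.990c.
Invert the composition law: u' = (u − v)/(1 − uv/c²).
u' = (0.990 − 0.917) / (1 − (0.990)(0.917)) = 0.0733/0.0925 = 0.7928.
u' = 0.7928 × 3.00 × 10^8 m/s.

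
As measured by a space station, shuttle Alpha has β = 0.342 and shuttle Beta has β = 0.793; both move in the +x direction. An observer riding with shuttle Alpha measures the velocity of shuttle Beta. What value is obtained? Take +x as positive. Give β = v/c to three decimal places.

β_A = 0.342, β_B = 0.793.
Transform to A's frame with the inverse velocity-addition law: u' = (u − v)/(1 − uv/c²), taking u = β_B and v = β_A.
u' = (0.793 − 0.342) / (1 − (0.342)(0.793)) = 0.4510/0.7288 = 0.6188.

β = +0.619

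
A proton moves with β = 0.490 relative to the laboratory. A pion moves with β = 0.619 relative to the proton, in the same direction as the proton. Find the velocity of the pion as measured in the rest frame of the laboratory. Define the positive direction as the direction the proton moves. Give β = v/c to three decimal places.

With v = 0.490 and u' = 0.619 (in units of c),
u = (u' + v)/(1 + u'v/c²):
u = (0.619 + 0.490) / (1 + 0.619·0.490) = 1.1090/1.3033 = 0.8509
(Galilean addition would give +1.109c, exceeding c.)

β = 0.851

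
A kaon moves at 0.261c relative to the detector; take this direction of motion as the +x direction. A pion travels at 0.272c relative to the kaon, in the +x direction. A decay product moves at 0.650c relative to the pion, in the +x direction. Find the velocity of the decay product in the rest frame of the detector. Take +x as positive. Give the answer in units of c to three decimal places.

Apply u = (u' + v)/(1 + u'v/c²) successively, working outward toward the detector.
Start: velocity of the kaon relative to the detector = 0.2610c.
Compose with the pion (u' = 0.272 in the kaon frame): u_1 = (0.272 + 0.261) / (1 + 0.272·0.261) = 0.5330/1.0710 = 0.4977.
Compose with the decay product (u' = 0.650 in the pion frame): u_2 = (0.650 + 0.498) / (1 + 0.650·0.498) = 1.1477/1.3235 = 0.8672.

0.867c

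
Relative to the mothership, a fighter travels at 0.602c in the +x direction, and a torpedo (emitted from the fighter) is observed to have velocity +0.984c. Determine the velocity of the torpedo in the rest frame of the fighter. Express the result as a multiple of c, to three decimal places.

+0.937c

Invert the composition law: u' = (u − v)/(1 − uv/c²).
u' = (0.984 − 0.602) / (1 − (0.984)(0.602)) = 0.3820/0.4076 = 0.9371.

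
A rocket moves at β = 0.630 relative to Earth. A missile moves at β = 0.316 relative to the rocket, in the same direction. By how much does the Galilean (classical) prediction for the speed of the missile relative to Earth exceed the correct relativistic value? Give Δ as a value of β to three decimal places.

Δ = 0.157

Galilean: u_cl = 0.316 + 0.630 = 0.9460.
Relativistic: u_rel = (0.316 + 0.630) / (1 + 0.316·0.630) = 0.9460/1.1991 = 0.7889.
Δ = 0.9460 − 0.7889 = 0.1571.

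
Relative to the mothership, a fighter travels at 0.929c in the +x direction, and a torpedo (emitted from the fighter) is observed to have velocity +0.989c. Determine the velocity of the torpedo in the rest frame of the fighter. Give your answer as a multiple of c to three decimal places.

+0.739c

Invert the composition law: u' = (u − v)/(1 − uv/c²).
u' = (0.989 − 0.929) / (1 − (0.989)(0.929)) = 0.0600/0.0812 = 0.7387.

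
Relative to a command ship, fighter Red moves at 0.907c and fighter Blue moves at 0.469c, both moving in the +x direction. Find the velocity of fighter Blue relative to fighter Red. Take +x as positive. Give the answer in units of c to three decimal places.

β_A = 0.907, β_B = 0.469.
Transform to A's frame with the inverse velocity-addition law: u' = (u − v)/(1 − uv/c²), taking u = β_B and v = β_A.
u' = (0.469 − 0.907) / (1 − (0.907)(0.469)) = -0.4380/0.5746 = -0.7622.

-0.762c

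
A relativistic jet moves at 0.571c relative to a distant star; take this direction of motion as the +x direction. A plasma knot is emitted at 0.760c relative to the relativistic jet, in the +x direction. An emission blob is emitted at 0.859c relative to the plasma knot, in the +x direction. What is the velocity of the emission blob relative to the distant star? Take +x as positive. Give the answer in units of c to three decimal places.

Apply u = (u' + v)/(1 + u'v/c²) successively, working outward toward the distant star.
Start: velocity of the relativistic jet relative to the distant star = 0.5710c.
Compose with the plasma knot (u' = 0.760 in the relativistic jet frame): u_1 = (0.760 + 0.571) / (1 + 0.760·0.571) = 1.3310/1.4340 = 0.9282.
Compose with the emission blob (u' = 0.859 in the plasma knot frame): u_2 = (0.859 + 0.928) / (1 + 0.859·0.928) = 1.7872/1.7973 = 0.9944.

0.994c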